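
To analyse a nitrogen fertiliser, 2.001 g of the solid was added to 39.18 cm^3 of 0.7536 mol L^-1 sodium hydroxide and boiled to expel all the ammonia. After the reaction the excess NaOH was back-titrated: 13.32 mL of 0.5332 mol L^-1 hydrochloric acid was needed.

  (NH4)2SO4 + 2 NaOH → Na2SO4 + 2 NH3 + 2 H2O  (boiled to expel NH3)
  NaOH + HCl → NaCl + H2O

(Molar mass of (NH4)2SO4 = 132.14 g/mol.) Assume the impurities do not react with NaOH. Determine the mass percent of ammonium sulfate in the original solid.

74.04 %

n(NaOH) added = 0.03918 × 0.7536 = 0.02953 mol
n(HCl) used in back-titration = 0.01332 × 0.5332 = 7.102 × 10^-3 mol
n(NaOH) left over = 7.102 × 10^-3 mol (1:1 ratio)
n(NaOH) consumed by analyte = 0.02953 − 7.102 × 10^-3 = 0.02242 mol
From the 1:2 ratio, n((NH4)2SO4) = 1/2 × 0.02242 = 0.01121 mol
mass of (NH4)2SO4 = 0.01121 × 132.14 = 1.482 g
% (NH4)2SO4 = 1.482 / 2.001 × 100 = 74.04 %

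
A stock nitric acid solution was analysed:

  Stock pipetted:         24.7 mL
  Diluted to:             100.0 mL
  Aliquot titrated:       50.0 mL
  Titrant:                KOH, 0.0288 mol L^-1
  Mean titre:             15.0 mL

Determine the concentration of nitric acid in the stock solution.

0.0350 mol/L

HNO3 + KOH → KNO3 + H2O
n(KOH) = 0.0150 × 0.0288 = 4.32 × 10^-4 mol
n(HNO3) in the aliquot = 4.32 × 10^-4 mol (1:1 ratio)
[HNO3]_dilute = 4.32 × 10^-4 / 0.0500 = 0.00864 mol/L
Dilution factor = 100.0 / 24.7 = 4.049
[HNO3]_stock = 0.00864 × 4.049 = 0.0350 mol/L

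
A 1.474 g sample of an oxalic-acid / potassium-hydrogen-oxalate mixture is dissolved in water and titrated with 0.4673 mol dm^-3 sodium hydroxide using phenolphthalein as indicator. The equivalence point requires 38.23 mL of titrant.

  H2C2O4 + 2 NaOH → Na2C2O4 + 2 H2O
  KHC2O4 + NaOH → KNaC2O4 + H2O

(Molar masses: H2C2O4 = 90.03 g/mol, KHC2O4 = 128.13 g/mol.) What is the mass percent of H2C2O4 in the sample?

n(NaOH) = 0.03823 × 0.4673 = 0.01786 mol
Let x = n(H2C2O4), y = n(KHC2O4).
Titrant: 2x + 1y = 0.01786;  mass: 90.03x + 128.13y = 1.474
Solving, x = 4.903 × 10^-3 mol, y = 8.059 × 10^-3 mol
mass of H2C2O4 = 4.903 × 10^-3 × 90.03 = 0.4414 g
% H2C2O4 = 0.4414 / 1.474 × 100 = 29.95 %

29.95 %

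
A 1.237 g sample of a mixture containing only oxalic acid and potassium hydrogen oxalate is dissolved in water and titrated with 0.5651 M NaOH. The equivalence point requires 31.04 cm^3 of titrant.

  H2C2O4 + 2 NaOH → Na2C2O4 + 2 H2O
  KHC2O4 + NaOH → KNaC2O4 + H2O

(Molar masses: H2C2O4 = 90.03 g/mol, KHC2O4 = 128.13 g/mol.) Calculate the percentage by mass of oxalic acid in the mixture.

n(NaOH) = 0.03104 × 0.5651 = 0.01754 mol
Let x = n(H2C2O4), y = n(KHC2O4).
Titrant: 2x + 1y = 0.01754;  mass: 90.03x + 128.13y = 1.237
Solving, x = 6.079 × 10^-3 mol, y = 5.383 × 10^-3 mol
mass of H2C2O4 = 6.079 × 10^-3 × 90.03 = 0.5473 g
% H2C2O4 = 0.5473 / 1.237 × 100 = 44.24 %

44.24 %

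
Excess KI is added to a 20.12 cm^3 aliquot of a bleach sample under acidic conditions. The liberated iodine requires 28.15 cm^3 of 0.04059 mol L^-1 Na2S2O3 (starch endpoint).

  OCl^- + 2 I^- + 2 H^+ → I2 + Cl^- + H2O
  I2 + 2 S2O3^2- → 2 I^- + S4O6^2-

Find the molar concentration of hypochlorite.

0.02839 mol/L

n(S2O3^2-) = 0.02815 × 0.04059 = 1.143 × 10^-3 mol
n(I2) = n(S2O3^2-)/2 = 5.713 × 10^-4 mol
n(OCl^-) in the aliquot = 5.713 × 10^-4 mol (1:1 ratio)
[OCl^-] = 5.713 × 10^-4 / 0.02012 = 0.02839 mol/L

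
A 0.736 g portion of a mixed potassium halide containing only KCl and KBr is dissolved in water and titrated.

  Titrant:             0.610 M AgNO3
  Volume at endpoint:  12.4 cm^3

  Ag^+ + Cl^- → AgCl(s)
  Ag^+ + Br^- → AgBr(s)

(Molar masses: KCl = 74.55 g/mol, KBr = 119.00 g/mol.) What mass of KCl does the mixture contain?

0.275 g

n(AgNO3) = 0.0124 × 0.610 = 7.56 × 10^-3 mol
Let x = n(KCl), y = n(KBr).
Titrant: 1x + 1y = 7.56 × 10^-3;  mass: 74.55x + 119.00y = 0.736
Solving, x = 3.69 × 10^-3 mol, y = 3.87 × 10^-3 mol
mass of KCl = 3.69 × 10^-3 × 74.55 = 0.275 g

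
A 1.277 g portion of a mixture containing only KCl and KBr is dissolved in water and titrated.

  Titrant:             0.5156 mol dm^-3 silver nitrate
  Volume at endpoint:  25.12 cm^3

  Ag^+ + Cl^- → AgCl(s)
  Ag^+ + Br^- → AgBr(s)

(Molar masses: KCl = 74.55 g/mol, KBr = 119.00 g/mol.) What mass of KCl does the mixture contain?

0.4432 g

n(AgNO3) = 0.02512 × 0.5156 = 0.01295 mol
Let x = n(KCl), y = n(KBr).
Titrant: 1x + 1y = 0.01295;  mass: 74.55x + 119.00y = 1.277
Solving, x = 5.945 × 10^-3 mol, y = 7.006 × 10^-3 mol
mass of KCl = 5.945 × 10^-3 × 74.55 = 0.4432 g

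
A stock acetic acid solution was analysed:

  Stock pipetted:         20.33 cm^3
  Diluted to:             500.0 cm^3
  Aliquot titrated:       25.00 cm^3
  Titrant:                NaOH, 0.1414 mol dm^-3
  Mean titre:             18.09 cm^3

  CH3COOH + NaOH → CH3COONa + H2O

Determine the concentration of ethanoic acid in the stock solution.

2.516 mol/L

n(NaOH) = 0.01809 × 0.1414 = 2.558 × 10^-3 mol
n(CH3COOH) in the aliquot = 2.558 × 10^-3 mol (1:1 ratio)
[CH3COOH]_dilute = 2.558 × 10^-3 / 0.02500 = 0.1023 mol/L
Dilution factor = 500.0 / 20.33 = 24.59
[CH3COOH]_stock = 0.1023 × 24.59 = 2.516 mol/L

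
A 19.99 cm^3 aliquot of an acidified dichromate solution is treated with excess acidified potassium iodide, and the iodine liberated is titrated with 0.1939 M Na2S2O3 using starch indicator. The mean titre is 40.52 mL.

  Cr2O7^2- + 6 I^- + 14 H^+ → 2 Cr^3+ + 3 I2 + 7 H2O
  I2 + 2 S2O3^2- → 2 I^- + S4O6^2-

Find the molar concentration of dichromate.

0.06551 M

n(S2O3^2-) = 0.04052 × 0.1939 = 7.857 × 10^-3 mol
n(I2) = n(S2O3^2-)/2 = 3.928 × 10^-3 mol
From the 1:3 ratio, n(Cr2O7^2-) in the aliquot = 1/3 × 3.928 × 10^-3 = 1.309 × 10^-3 mol
[Cr2O7^2-] = 1.309 × 10^-3 / 0.01999 = 0.06551 mol/L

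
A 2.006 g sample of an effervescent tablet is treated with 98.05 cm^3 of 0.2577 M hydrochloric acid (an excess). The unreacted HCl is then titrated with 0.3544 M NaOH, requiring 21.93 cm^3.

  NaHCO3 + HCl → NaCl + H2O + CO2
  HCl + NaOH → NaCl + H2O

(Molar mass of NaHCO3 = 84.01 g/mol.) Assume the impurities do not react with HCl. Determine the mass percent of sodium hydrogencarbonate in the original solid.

73.27 %

n(HCl) added = 0.09805 × 0.2577 = 0.02527 mol
n(NaOH) used in back-titration = 0.02193 × 0.3544 = 7.772 × 10^-3 mol
n(HCl) left over = 7.772 × 10^-3 mol (1:1 ratio)
n(HCl) consumed by analyte = 0.02527 − 7.772 × 10^-3 = 0.01750 mol
n(NaHCO3) = 0.01750 mol (1:1 ratio)
mass of NaHCO3 = 0.01750 × 84.01 = 1.470 g
% NaHCO3 = 1.470 / 2.006 × 100 = 73.27 %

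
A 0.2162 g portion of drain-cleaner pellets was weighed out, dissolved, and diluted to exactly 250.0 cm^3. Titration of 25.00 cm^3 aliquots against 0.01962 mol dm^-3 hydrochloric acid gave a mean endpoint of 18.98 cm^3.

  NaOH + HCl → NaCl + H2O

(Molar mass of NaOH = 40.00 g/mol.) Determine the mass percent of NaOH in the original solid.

n(HCl) per titration = 0.01898 × 0.01962 = 3.724 × 10^-4 mol
n(NaOH) in each aliquot = 3.724 × 10^-4 mol (1:1 ratio)
n(NaOH) in the whole flask = 3.724 × 10^-4 × 250.0/25.00 = 3.724 × 10^-3 mol
mass of NaOH = 3.724 × 10^-3 × 40.00 = 0.1490 g
% NaOH = 0.1490 / 0.2162 × 100 = 68.90 %

68.90 %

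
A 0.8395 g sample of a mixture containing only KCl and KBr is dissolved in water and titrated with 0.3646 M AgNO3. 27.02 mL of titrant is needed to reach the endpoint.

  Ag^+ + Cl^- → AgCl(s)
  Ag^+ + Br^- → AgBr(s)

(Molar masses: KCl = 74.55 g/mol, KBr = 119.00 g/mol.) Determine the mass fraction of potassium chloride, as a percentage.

66.49 %

n(AgNO3) = 0.02702 × 0.3646 = 9.851 × 10^-3 mol
Let x = n(KCl), y = n(KBr).
Titrant: 1x + 1y = 9.851 × 10^-3;  mass: 74.55x + 119.00y = 0.8395
Solving, x = 7.488 × 10^-3 mol, y = 2.364 × 10^-3 mol
mass of KCl = 7.488 × 10^-3 × 74.55 = 0.5582 g
% KCl = 0.5582 / 0.8395 × 100 = 66.49 %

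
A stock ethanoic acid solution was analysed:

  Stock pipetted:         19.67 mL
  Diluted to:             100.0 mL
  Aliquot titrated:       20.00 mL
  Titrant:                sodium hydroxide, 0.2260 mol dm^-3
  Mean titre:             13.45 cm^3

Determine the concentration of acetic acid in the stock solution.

0.7727 mol/L

CH3COOH + NaOH → CH3COONa + H2O
n(NaOH) = 0.01345 × 0.2260 = 3.040 × 10^-3 mol
n(CH3COOH) in the aliquot = 3.040 × 10^-3 mol (1:1 ratio)
[CH3COOH]_dilute = 3.040 × 10^-3 / 0.02000 = 0.1520 mol/L
Dilution factor = 100.0 / 19.67 = 5.084
[CH3COOH]_stock = 0.1520 × 5.084 = 0.7727 mol/L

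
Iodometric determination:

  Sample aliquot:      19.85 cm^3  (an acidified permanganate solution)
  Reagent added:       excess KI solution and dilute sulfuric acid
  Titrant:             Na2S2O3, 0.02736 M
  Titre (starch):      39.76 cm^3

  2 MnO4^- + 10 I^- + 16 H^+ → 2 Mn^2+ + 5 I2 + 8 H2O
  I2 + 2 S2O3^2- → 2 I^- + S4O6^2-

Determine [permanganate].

0.01096 M

n(S2O3^2-) = 0.03976 × 0.02736 = 1.088 × 10^-3 mol
n(I2) = n(S2O3^2-)/2 = 5.439 × 10^-4 mol
From the 2:5 ratio, n(MnO4^-) in the aliquot = 2/5 × 5.439 × 10^-4 = 2.176 × 10^-4 mol
[MnO4^-] = 2.176 × 10^-4 / 0.01985 = 0.01096 mol/L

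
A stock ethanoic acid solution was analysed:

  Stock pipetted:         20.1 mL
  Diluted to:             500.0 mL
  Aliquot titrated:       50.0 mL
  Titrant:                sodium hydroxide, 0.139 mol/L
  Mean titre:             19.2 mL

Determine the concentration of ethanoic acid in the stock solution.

1.33 mol/L

CH3COOH + NaOH → CH3COONa + H2O
n(NaOH) = 0.0192 × 0.139 = 2.67 × 10^-3 mol
n(CH3COOH) in the aliquot = 2.67 × 10^-3 mol (1:1 ratio)
[CH3COOH]_dilute = 2.67 × 10^-3 / 0.0500 = 0.0534 mol/L
Dilution factor = 500.0 / 20.1 = 24.88
[CH3COOH]_stock = 0.0534 × 24.88 = 1.33 mol/L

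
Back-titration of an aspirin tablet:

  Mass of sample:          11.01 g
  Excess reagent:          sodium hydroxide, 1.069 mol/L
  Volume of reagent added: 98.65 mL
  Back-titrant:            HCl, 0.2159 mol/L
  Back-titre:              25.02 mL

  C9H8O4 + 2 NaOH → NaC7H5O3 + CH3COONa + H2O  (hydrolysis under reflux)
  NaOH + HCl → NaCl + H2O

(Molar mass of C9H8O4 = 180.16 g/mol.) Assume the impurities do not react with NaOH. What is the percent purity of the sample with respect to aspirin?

n(NaOH) added = 0.09865 × 1.069 = 0.1055 mol
n(HCl) used in back-titration = 0.02502 × 0.2159 = 5.402 × 10^-3 mol
n(NaOH) left over = 5.402 × 10^-3 mol (1:1 ratio)
n(NaOH) consumed by analyte = 0.1055 − 5.402 × 10^-3 = 0.1001 mol
From the 1:2 ratio, n(C9H8O4) = 1/2 × 0.1001 = 0.05003 mol
mass of C9H8O4 = 0.05003 × 180.16 = 9.013 g
% C9H8O4 = 9.013 / 11.01 × 100 = 81.86 %

81.86 %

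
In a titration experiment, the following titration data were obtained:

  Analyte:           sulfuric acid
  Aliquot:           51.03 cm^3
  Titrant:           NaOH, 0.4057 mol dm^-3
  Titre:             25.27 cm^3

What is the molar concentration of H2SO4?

0.1005 mol/L

H2SO4 + 2 NaOH → Na2SO4 + 2 H2O
n(NaOH) = 0.02527 L × 0.4057 mol/L = 0.01025 mol
From the 1:2 mole ratio, n(H2SO4) = 1/2 × 0.01025 = 5.126 × 10^-3 mol
[H2SO4] = 5.126 × 10^-3 mol / 0.05103 L = 0.1005 mol/L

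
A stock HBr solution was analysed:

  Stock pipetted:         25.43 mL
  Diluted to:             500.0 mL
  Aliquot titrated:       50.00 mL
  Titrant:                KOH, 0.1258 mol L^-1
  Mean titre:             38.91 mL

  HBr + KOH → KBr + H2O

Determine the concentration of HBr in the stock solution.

n(KOH) = 0.03891 × 0.1258 = 4.895 × 10^-3 mol
n(HBr) in the aliquot = 4.895 × 10^-3 mol (1:1 ratio)
[HBr]_dilute = 4.895 × 10^-3 / 0.05000 = 0.09790 mol/L
Dilution factor = 500.0 / 25.43 = 19.66
[HBr]_stock = 0.09790 × 19.66 = 1.925 mol/L

1.925 mol/L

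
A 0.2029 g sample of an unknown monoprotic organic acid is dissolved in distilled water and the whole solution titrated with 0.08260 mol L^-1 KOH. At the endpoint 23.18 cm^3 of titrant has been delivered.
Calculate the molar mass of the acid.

106.0 g/mol

n(KOH) = 0.02318 L × 0.08260 mol/L = 1.915 × 10^-3 mol
n(HA) = 1.915 × 10^-3 mol (1:1 ratio)
M = m / n = 0.2029 g / 1.915 × 10^-3 mol = 106.0 g/mol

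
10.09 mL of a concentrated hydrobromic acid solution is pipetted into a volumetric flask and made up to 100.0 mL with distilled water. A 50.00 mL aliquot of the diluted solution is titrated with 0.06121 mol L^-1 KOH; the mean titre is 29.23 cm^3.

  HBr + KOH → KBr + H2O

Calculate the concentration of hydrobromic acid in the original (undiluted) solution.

n(KOH) = 0.02923 × 0.06121 = 1.789 × 10^-3 mol
n(HBr) in the aliquot = 1.789 × 10^-3 mol (1:1 ratio)
[HBr]_dilute = 1.789 × 10^-3 / 0.05000 = 0.03578 mol/L
Dilution factor = 100.0 / 10.09 = 9.911
[HBr]_stock = 0.03578 × 9.911 = 0.3546 mol/L

0.3546 mol/L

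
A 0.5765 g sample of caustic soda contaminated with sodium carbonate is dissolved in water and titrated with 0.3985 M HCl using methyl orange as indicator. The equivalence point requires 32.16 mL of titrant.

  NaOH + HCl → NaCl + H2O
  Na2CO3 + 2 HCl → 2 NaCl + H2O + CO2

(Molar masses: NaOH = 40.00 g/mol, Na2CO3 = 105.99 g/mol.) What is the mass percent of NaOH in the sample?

n(HCl) = 0.03216 × 0.3985 = 0.01282 mol
Let x = n(NaOH), y = n(Na2CO3).
Titrant: 1x + 2y = 0.01282;  mass: 40.00x + 105.99y = 0.5765
Solving, x = 7.901 × 10^-3 mol, y = 2.457 × 10^-3 mol
mass of NaOH = 7.901 × 10^-3 × 40.00 = 0.3160 g
% NaOH = 0.3160 / 0.5765 × 100 = 54.82 %

54.82 %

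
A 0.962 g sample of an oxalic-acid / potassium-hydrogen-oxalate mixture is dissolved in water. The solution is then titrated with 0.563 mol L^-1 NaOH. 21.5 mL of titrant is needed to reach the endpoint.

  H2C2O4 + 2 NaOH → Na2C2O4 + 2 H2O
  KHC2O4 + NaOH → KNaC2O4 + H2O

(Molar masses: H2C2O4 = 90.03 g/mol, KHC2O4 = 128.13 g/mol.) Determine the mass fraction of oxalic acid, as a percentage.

n(NaOH) = 0.0215 × 0.563 = 0.0121 mol
Let x = n(H2C2O4), y = n(KHC2O4).
Titrant: 2x + 1y = 0.0121;  mass: 90.03x + 128.13y = 0.962
Solving, x = 3.54 × 10^-3 mol, y = 5.02 × 10^-3 mol
mass of H2C2O4 = 3.54 × 10^-3 × 90.03 = 0.319 g
% H2C2O4 = 0.319 / 0.962 × 100 = 33.2 %

33.2 %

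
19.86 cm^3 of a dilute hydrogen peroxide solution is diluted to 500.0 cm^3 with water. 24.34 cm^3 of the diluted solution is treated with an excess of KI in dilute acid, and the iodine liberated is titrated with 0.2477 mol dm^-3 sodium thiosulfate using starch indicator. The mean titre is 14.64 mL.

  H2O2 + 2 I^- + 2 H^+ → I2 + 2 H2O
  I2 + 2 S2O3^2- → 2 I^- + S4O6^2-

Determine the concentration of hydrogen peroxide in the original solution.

1.875 mol/L

n(S2O3^2-) = 0.01464 × 0.2477 = 3.626 × 10^-3 mol
n(I2) = n(S2O3^2-)/2 = 1.813 × 10^-3 mol
n(H2O2) in the aliquot = 1.813 × 10^-3 mol (1:1 ratio)
[H2O2]_dilute = 1.813 × 10^-3 / 0.02434 = 0.07449 mol/L
[H2O2]_original = 0.07449 × 500.0/19.86 = 1.875 mol/L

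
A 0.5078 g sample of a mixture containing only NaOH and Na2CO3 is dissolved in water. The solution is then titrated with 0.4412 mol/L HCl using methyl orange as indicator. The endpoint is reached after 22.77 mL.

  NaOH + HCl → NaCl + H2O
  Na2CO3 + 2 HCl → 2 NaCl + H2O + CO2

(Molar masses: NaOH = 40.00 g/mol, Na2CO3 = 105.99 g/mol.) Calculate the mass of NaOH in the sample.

0.07570 g

n(HCl) = 0.02277 × 0.4412 = 0.01005 mol
Let x = n(NaOH), y = n(Na2CO3).
Titrant: 1x + 2y = 0.01005;  mass: 40.00x + 105.99y = 0.5078
Solving, x = 1.893 × 10^-3 mol, y = 4.077 × 10^-3 mol
mass of NaOH = 1.893 × 10^-3 × 40.00 = 0.07570 g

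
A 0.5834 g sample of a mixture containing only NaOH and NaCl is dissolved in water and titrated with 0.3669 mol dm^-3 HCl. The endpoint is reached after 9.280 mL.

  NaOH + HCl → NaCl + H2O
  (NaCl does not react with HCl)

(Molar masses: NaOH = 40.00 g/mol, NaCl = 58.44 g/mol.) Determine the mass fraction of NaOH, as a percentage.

23.34 %

n(HCl) = 0.009280 × 0.3669 = 3.405 × 10^-3 mol
Let x = n(NaOH), y = n(NaCl).
Titrant: 1x = 3.405 × 10^-3;  mass: 40.00x + 58.44y = 0.5834
Solving, x = 3.405 × 10^-3 mol, y = 7.652 × 10^-3 mol
mass of NaOH = 3.405 × 10^-3 × 40.00 = 0.1362 g
% NaOH = 0.1362 / 0.5834 × 100 = 23.34 %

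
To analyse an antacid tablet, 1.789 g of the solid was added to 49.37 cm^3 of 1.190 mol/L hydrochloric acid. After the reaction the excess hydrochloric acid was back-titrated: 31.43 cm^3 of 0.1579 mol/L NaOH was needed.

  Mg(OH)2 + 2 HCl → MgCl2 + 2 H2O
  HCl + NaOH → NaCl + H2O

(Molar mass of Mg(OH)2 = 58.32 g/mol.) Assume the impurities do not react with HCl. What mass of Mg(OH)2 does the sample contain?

n(HCl) added = 0.04937 × 1.190 = 0.05875 mol
n(NaOH) used in back-titration = 0.03143 × 0.1579 = 4.963 × 10^-3 mol
n(HCl) left over = 4.963 × 10^-3 mol (1:1 ratio)
n(HCl) consumed by analyte = 0.05875 − 4.963 × 10^-3 = 0.05379 mol
From the 1:2 ratio, n(Mg(OH)2) = 1/2 × 0.05379 = 0.02689 mol
mass of Mg(OH)2 = 0.02689 × 58.32 = 1.568 g

1.568 g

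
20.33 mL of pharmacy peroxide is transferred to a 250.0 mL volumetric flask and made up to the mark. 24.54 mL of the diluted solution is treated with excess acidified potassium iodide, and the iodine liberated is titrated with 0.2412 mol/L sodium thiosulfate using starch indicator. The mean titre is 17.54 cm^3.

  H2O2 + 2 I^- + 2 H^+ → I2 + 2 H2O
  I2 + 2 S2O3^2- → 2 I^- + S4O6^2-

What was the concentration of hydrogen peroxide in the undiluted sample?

1.060 mol/L

n(S2O3^2-) = 0.01754 × 0.2412 = 4.231 × 10^-3 mol
n(I2) = n(S2O3^2-)/2 = 2.115 × 10^-3 mol
n(H2O2) in the aliquot = 2.115 × 10^-3 mol (1:1 ratio)
[H2O2]_dilute = 2.115 × 10^-3 / 0.02454 = 0.08620 mol/L
[H2O2]_original = 0.08620 × 250.0/20.33 = 1.060 mol/L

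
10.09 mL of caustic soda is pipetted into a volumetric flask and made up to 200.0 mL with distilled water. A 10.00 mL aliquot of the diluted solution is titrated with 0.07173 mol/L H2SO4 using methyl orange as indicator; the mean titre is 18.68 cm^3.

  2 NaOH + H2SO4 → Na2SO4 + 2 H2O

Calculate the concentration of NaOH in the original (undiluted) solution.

n(H2SO4) = 0.01868 × 0.07173 = 1.340 × 10^-3 mol
From the 2:1 ratio, n(NaOH) in the aliquot = 2/1 × 1.340 × 10^-3 = 2.680 × 10^-3 mol
[NaOH]_dilute = 2.680 × 10^-3 / 0.01000 = 0.2680 mol/L
Dilution factor = 200.0 / 10.09 = 19.82
[NaOH]_stock = 0.2680 × 19.82 = 5.312 mol/L

5.312 mol/L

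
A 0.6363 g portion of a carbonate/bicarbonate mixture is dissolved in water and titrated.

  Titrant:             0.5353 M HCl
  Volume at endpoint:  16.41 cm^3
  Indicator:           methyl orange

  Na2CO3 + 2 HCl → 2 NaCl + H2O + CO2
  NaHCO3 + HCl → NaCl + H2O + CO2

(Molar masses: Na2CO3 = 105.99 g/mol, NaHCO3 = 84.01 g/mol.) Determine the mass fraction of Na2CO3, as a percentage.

n(HCl) = 0.01641 × 0.5353 = 8.784 × 10^-3 mol
Let x = n(Na2CO3), y = n(NaHCO3).
Titrant: 2x + 1y = 8.784 × 10^-3;  mass: 105.99x + 84.01y = 0.6363
Solving, x = 1.639 × 10^-3 mol, y = 5.506 × 10^-3 mol
mass of Na2CO3 = 1.639 × 10^-3 × 105.99 = 0.1737 g
% Na2CO3 = 0.1737 / 0.6363 × 100 = 27.30 %

27.30 %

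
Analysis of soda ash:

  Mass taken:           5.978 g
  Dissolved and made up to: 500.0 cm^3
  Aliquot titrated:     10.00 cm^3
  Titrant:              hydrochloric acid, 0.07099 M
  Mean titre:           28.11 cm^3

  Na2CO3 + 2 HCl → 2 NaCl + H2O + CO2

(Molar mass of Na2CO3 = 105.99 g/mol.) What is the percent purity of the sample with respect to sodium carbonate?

n(HCl) per titration = 0.02811 × 0.07099 = 1.996 × 10^-3 mol
From the 1:2 ratio, n(Na2CO3) in each aliquot = 1/2 × 1.996 × 10^-3 = 9.978 × 10^-4 mol
n(Na2CO3) in the whole flask = 9.978 × 10^-4 × 500.0/10.00 = 0.04989 mol
mass of Na2CO3 = 0.04989 × 105.99 = 5.288 g
% Na2CO3 = 5.288 / 5.978 × 100 = 88.45 %

88.45 %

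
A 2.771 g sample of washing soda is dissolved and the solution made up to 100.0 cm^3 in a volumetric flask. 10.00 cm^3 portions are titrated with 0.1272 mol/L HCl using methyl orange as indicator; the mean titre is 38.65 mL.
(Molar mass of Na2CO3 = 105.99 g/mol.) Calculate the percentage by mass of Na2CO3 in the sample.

Na2CO3 + 2 HCl → 2 NaCl + H2O + CO2
n(HCl) per titration = 0.03865 × 0.1272 = 4.916 × 10^-3 mol
From the 1:2 ratio, n(Na2CO3) in each aliquot = 1/2 × 4.916 × 10^-3 = 2.458 × 10^-3 mol
n(Na2CO3) in the whole flask = 2.458 × 10^-3 × 100.0/10.00 = 0.02458 mol
mass of Na2CO3 = 0.02458 × 105.99 = 2.605 g
% Na2CO3 = 2.605 / 2.771 × 100 = 94.02 %

94.02 %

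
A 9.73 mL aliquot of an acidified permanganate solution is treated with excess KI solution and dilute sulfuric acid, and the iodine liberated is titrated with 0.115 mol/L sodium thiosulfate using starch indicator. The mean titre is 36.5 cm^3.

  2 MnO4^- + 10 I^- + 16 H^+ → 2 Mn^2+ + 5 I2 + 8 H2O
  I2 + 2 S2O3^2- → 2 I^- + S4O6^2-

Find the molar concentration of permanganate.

0.0863 mol/L

n(S2O3^2-) = 0.0365 × 0.115 = 4.20 × 10^-3 mol
n(I2) = n(S2O3^2-)/2 = 2.10 × 10^-3 mol
From the 2:5 ratio, n(MnO4^-) in the aliquot = 2/5 × 2.10 × 10^-3 = 8.39 × 10^-4 mol
[MnO4^-] = 8.39 × 10^-4 / 0.00973 = 0.0863 mol/L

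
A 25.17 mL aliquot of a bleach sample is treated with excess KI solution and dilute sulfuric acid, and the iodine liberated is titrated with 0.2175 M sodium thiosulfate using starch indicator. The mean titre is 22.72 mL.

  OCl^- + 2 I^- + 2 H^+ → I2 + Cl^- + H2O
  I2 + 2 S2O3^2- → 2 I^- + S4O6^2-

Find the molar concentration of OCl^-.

n(S2O3^2-) = 0.02272 × 0.2175 = 4.942 × 10^-3 mol
n(I2) = n(S2O3^2-)/2 = 2.471 × 10^-3 mol
n(OCl^-) in the aliquot = 2.471 × 10^-3 mol (1:1 ratio)
[OCl^-] = 2.471 × 10^-3 / 0.02517 = 0.09816 mol/L

0.09816 M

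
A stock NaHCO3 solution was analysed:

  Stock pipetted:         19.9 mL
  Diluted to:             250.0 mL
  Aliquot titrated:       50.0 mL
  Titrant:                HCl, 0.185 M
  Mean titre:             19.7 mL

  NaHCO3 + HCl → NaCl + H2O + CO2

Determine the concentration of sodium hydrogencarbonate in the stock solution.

n(HCl) = 0.0197 × 0.185 = 3.64 × 10^-3 mol
n(NaHCO3) in the aliquot = 3.64 × 10^-3 mol (1:1 ratio)
[NaHCO3]_dilute = 3.64 × 10^-3 / 0.0500 = 0.0729 mol/L
Dilution factor = 250.0 / 19.9 = 12.56
[NaHCO3]_stock = 0.0729 × 12.56 = 0.916 mol/L

0.916 M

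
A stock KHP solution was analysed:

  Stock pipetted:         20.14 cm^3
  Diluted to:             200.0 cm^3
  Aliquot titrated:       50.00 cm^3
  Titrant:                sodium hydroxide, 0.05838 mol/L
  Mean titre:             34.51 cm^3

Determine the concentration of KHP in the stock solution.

KHC8H4O4 + NaOH → KNaC8H4O4 + H2O
n(NaOH) = 0.03451 × 0.05838 = 2.015 × 10^-3 mol
n(KHC8H4O4) in the aliquot = 2.015 × 10^-3 mol (1:1 ratio)
[KHC8H4O4]_dilute = 2.015 × 10^-3 / 0.05000 = 0.04029 mol/L
Dilution factor = 200.0 / 20.14 = 9.930
[KHC8H4O4]_stock = 0.04029 × 9.930 = 0.4001 mol/L

0.4001 mol/L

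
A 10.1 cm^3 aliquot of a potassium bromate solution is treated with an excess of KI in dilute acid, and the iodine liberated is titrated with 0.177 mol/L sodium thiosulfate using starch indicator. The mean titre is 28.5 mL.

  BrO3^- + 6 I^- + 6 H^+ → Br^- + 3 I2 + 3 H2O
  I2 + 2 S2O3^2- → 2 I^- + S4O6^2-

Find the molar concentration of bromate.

n(S2O3^2-) = 0.0285 × 0.177 = 5.04 × 10^-3 mol
n(I2) = n(S2O3^2-)/2 = 2.52 × 10^-3 mol
From the 1:3 ratio, n(BrO3^-) in the aliquot = 1/3 × 2.52 × 10^-3 = 8.41 × 10^-4 mol
[BrO3^-] = 8.41 × 10^-4 / 0.0101 = 0.0832 mol/L

0.0832 mol/L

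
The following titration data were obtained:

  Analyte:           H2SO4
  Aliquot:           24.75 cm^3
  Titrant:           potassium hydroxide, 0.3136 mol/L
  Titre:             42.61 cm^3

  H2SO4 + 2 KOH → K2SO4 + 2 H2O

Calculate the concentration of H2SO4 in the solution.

0.2699 mol/L

n(KOH) = 0.04261 L × 0.3136 mol/L = 0.01336 mol
From the 1:2 mole ratio, n(H2SO4) = 1/2 × 0.01336 = 6.681 × 10^-3 mol
[H2SO4] = 6.681 × 10^-3 mol / 0.02475 L = 0.2699 mol/L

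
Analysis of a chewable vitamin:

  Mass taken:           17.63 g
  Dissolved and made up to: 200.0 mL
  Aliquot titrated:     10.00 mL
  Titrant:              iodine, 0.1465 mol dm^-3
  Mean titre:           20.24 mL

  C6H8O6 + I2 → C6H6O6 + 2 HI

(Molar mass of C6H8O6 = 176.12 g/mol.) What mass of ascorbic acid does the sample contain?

10.44 g

n(I2) per titration = 0.02024 × 0.1465 = 2.965 × 10^-3 mol
n(C6H8O6) in each aliquot = 2.965 × 10^-3 mol (1:1 ratio)
n(C6H8O6) in the whole flask = 2.965 × 10^-3 × 200.0/10.00 = 0.05930 mol
mass of C6H8O6 = 0.05930 × 176.12 = 10.44 g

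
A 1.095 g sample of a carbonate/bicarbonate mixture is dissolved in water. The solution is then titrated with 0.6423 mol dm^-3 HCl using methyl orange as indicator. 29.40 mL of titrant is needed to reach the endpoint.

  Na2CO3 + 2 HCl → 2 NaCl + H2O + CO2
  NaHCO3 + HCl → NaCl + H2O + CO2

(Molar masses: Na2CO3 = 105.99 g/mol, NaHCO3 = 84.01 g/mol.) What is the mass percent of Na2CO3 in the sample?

n(HCl) = 0.02940 × 0.6423 = 0.01888 mol
Let x = n(Na2CO3), y = n(NaHCO3).
Titrant: 2x + 1y = 0.01888;  mass: 105.99x + 84.01y = 1.095
Solving, x = 7.922 × 10^-3 mol, y = 3.039 × 10^-3 mol
mass of Na2CO3 = 7.922 × 10^-3 × 105.99 = 0.8397 g
% Na2CO3 = 0.8397 / 1.095 × 100 = 76.68 %

76.68 %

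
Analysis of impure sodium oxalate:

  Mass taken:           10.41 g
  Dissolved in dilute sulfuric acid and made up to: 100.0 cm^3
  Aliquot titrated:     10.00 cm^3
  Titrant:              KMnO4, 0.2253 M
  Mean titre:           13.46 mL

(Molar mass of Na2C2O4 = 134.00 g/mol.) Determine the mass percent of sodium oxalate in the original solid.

97.59 %

2 MnO4^- + 5 C2O4^2- + 16 H^+ → 2 Mn^2+ + 10 CO2 + 8 H2O
n(KMnO4) per titration = 0.01346 × 0.2253 = 3.033 × 10^-3 mol
From the 5:2 ratio, n(Na2C2O4) in each aliquot = 5/2 × 3.033 × 10^-3 = 7.581 × 10^-3 mol
n(Na2C2O4) in the whole flask = 7.581 × 10^-3 × 100.0/10.00 = 0.07581 mol
mass of Na2C2O4 = 0.07581 × 134.00 = 10.16 g
% Na2C2O4 = 10.16 / 10.41 × 100 = 97.59 %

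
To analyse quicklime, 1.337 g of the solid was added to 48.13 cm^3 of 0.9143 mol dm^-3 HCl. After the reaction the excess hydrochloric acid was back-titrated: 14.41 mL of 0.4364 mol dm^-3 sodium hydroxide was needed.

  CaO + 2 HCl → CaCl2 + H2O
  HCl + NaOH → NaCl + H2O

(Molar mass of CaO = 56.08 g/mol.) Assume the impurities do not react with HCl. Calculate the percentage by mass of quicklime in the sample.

79.10 %

n(HCl) added = 0.04813 × 0.9143 = 0.04401 mol
n(NaOH) used in back-titration = 0.01441 × 0.4364 = 6.289 × 10^-3 mol
n(HCl) left over = 6.289 × 10^-3 mol (1:1 ratio)
n(HCl) consumed by analyte = 0.04401 − 6.289 × 10^-3 = 0.03772 mol
From the 1:2 ratio, n(CaO) = 1/2 × 0.03772 = 0.01886 mol
mass of CaO = 0.01886 × 56.08 = 1.058 g
% CaO = 1.058 / 1.337 × 100 = 79.10 %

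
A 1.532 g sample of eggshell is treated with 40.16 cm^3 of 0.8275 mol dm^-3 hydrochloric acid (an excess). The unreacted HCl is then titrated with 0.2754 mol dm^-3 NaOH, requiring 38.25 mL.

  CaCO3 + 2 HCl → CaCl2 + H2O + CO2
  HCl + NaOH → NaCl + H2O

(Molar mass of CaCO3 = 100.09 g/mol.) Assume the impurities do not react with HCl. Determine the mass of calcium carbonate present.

n(HCl) added = 0.04016 × 0.8275 = 0.03323 mol
n(NaOH) used in back-titration = 0.03825 × 0.2754 = 0.01053 mol
n(HCl) left over = 0.01053 mol (1:1 ratio)
n(HCl) consumed by analyte = 0.03323 − 0.01053 = 0.02270 mol
From the 1:2 ratio, n(CaCO3) = 1/2 × 0.02270 = 0.01135 mol
mass of CaCO3 = 0.01135 × 100.09 = 1.136 g

1.136 g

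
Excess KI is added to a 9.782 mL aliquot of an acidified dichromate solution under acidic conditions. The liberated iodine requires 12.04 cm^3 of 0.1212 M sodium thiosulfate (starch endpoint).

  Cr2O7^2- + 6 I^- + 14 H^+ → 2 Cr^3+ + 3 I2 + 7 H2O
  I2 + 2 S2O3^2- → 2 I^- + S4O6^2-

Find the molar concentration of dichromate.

0.02486 M

n(S2O3^2-) = 0.01204 × 0.1212 = 1.459 × 10^-3 mol
n(I2) = n(S2O3^2-)/2 = 7.296 × 10^-4 mol
From the 1:3 ratio, n(Cr2O7^2-) in the aliquot = 1/3 × 7.296 × 10^-4 = 2.432 × 10^-4 mol
[Cr2O7^2-] = 2.432 × 10^-4 / 0.009782 = 0.02486 mol/L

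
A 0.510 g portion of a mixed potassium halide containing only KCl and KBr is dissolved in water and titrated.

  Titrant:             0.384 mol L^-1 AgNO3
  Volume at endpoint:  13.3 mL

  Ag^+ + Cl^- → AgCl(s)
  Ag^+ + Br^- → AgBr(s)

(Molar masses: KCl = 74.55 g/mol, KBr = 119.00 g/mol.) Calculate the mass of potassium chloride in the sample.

0.164 g

n(AgNO3) = 0.0133 × 0.384 = 5.11 × 10^-3 mol
Let x = n(KCl), y = n(KBr).
Titrant: 1x + 1y = 5.11 × 10^-3;  mass: 74.55x + 119.00y = 0.510
Solving, x = 2.20 × 10^-3 mol, y = 2.91 × 10^-3 mol
mass of KCl = 2.20 × 10^-3 × 74.55 = 0.164 g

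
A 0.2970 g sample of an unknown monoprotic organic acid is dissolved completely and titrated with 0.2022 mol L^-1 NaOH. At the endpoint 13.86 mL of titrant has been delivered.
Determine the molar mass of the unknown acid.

n(NaOH) = 0.01386 L × 0.2022 mol/L = 2.802 × 10^-3 mol
n(HA) = 2.802 × 10^-3 mol (1:1 ratio)
M = m / n = 0.2970 g / 2.802 × 10^-3 mol = 106.0 g/mol

106.0 g/mol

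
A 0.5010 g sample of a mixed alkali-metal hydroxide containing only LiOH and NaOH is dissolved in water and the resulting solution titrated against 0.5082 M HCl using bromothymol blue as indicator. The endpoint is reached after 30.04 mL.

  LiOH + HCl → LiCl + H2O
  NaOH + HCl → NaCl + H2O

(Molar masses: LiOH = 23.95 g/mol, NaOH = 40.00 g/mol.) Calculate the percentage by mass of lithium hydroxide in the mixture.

32.66 %

n(HCl) = 0.03004 × 0.5082 = 0.01527 mol
Let x = n(LiOH), y = n(NaOH).
Titrant: 1x + 1y = 0.01527;  mass: 23.95x + 40.00y = 0.5010
Solving, x = 6.832 × 10^-3 mol, y = 8.434 × 10^-3 mol
mass of LiOH = 6.832 × 10^-3 × 23.95 = 0.1636 g
% LiOH = 0.1636 / 0.5010 × 100 = 32.66 %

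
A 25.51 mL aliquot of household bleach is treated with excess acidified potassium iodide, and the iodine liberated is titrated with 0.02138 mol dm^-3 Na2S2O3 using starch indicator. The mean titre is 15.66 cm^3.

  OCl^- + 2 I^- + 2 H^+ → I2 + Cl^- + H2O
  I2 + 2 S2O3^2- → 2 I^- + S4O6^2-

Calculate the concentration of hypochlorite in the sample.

0.006562 mol/L

n(S2O3^2-) = 0.01566 × 0.02138 = 3.348 × 10^-4 mol
n(I2) = n(S2O3^2-)/2 = 1.674 × 10^-4 mol
n(OCl^-) in the aliquot = 1.674 × 10^-4 mol (1:1 ratio)
[OCl^-] = 1.674 × 10^-4 / 0.02551 = 0.006562 mol/L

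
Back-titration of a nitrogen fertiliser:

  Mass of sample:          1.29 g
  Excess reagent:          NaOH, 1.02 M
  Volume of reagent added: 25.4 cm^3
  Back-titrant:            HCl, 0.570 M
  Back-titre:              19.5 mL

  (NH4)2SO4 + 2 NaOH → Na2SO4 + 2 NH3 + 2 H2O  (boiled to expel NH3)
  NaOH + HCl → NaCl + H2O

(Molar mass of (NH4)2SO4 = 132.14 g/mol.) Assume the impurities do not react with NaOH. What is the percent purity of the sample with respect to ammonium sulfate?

n(NaOH) added = 0.0254 × 1.02 = 0.0259 mol
n(HCl) used in back-titration = 0.0195 × 0.570 = 0.0111 mol
n(NaOH) left over = 0.0111 mol (1:1 ratio)
n(NaOH) consumed by analyte = 0.0259 − 0.0111 = 0.0148 mol
From the 1:2 ratio, n((NH4)2SO4) = 1/2 × 0.0148 = 7.40 × 10^-3 mol
mass of (NH4)2SO4 = 7.40 × 10^-3 × 132.14 = 0.977 g
% (NH4)2SO4 = 0.977 / 1.29 × 100 = 75.8 %

75.8 %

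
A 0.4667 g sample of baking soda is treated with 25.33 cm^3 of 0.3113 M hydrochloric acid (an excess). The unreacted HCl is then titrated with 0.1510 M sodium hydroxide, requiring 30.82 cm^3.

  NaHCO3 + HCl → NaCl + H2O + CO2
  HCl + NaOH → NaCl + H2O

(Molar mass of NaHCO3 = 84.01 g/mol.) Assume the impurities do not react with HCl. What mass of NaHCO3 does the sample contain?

n(HCl) added = 0.02533 × 0.3113 = 7.885 × 10^-3 mol
n(NaOH) used in back-titration = 0.03082 × 0.1510 = 4.654 × 10^-3 mol
n(HCl) left over = 4.654 × 10^-3 mol (1:1 ratio)
n(HCl) consumed by analyte = 7.885 × 10^-3 − 4.654 × 10^-3 = 3.231 × 10^-3 mol
n(NaHCO3) = 3.231 × 10^-3 mol (1:1 ratio)
mass of NaHCO3 = 3.231 × 10^-3 × 84.01 = 0.2715 g

0.2715 g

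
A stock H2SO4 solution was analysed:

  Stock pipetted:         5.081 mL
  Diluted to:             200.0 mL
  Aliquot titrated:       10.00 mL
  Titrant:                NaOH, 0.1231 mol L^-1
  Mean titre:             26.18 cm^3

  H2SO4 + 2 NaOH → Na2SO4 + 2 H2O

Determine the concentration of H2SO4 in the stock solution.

n(NaOH) = 0.02618 × 0.1231 = 3.223 × 10^-3 mol
From the 1:2 ratio, n(H2SO4) in the aliquot = 1/2 × 3.223 × 10^-3 = 1.611 × 10^-3 mol
[H2SO4]_dilute = 1.611 × 10^-3 / 0.01000 = 0.1611 mol/L
Dilution factor = 200.0 / 5.081 = 39.36
[H2SO4]_stock = 0.1611 × 39.36 = 6.343 mol/L

6.343 mol/L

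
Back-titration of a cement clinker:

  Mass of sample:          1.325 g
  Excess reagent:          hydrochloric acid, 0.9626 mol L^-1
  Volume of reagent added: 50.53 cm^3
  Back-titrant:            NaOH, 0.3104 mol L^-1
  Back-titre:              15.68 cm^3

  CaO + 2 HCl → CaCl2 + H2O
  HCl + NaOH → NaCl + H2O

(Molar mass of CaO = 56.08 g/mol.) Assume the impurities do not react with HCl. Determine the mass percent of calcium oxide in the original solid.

n(HCl) added = 0.05053 × 0.9626 = 0.04864 mol
n(NaOH) used in back-titration = 0.01568 × 0.3104 = 4.867 × 10^-3 mol
n(HCl) left over = 4.867 × 10^-3 mol (1:1 ratio)
n(HCl) consumed by analyte = 0.04864 − 4.867 × 10^-3 = 0.04377 mol
From the 1:2 ratio, n(CaO) = 1/2 × 0.04377 = 0.02189 mol
mass of CaO = 0.02189 × 56.08 = 1.227 g
% CaO = 1.227 / 1.325 × 100 = 92.63 %

92.63 %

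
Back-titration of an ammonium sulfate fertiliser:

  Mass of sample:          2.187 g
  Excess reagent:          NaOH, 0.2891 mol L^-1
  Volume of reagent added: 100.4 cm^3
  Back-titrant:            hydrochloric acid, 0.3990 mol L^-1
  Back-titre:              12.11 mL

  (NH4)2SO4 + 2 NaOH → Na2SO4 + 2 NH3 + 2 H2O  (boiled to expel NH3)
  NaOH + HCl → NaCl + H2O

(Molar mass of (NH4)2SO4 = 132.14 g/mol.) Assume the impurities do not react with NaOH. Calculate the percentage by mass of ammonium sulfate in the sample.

n(NaOH) added = 0.1004 × 0.2891 = 0.02903 mol
n(HCl) used in back-titration = 0.01211 × 0.3990 = 4.832 × 10^-3 mol
n(NaOH) left over = 4.832 × 10^-3 mol (1:1 ratio)
n(NaOH) consumed by analyte = 0.02903 − 4.832 × 10^-3 = 0.02419 mol
From the 1:2 ratio, n((NH4)2SO4) = 1/2 × 0.02419 = 0.01210 mol
mass of (NH4)2SO4 = 0.01210 × 132.14 = 1.598 g
% (NH4)2SO4 = 1.598 / 2.187 × 100 = 73.09 %

73.09 %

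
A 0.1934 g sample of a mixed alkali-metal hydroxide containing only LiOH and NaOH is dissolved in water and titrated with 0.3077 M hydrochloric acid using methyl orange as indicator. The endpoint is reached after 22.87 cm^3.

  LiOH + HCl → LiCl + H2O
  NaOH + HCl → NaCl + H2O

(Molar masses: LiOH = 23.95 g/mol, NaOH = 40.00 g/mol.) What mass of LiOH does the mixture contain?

0.1314 g

n(HCl) = 0.02287 × 0.3077 = 7.037 × 10^-3 mol
Let x = n(LiOH), y = n(NaOH).
Titrant: 1x + 1y = 7.037 × 10^-3;  mass: 23.95x + 40.00y = 0.1934
Solving, x = 5.488 × 10^-3 mol, y = 1.549 × 10^-3 mol
mass of LiOH = 5.488 × 10^-3 × 23.95 = 0.1314 g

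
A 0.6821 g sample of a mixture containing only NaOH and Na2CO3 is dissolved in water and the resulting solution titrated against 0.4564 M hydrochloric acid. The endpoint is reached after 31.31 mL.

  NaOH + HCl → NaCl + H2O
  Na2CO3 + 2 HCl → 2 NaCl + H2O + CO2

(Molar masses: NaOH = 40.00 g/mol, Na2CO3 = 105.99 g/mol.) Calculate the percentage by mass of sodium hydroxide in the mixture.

n(HCl) = 0.03131 × 0.4564 = 0.01429 mol
Let x = n(NaOH), y = n(Na2CO3).
Titrant: 1x + 2y = 0.01429;  mass: 40.00x + 105.99y = 0.6821
Solving, x = 5.786 × 10^-3 mol, y = 4.252 × 10^-3 mol
mass of NaOH = 5.786 × 10^-3 × 40.00 = 0.2315 g
% NaOH = 0.2315 / 0.6821 × 100 = 33.93 %

33.93 %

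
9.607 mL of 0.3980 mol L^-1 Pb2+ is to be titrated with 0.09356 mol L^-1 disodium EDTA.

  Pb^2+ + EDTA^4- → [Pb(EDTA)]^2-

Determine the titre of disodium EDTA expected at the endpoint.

40.87 mL

n(Pb2+) = 0.009607 L × 0.3980 mol/L = 3.824 × 10^-3 mol
n(EDTA) = 3.824 × 10^-3 mol (1:1 stoichiometry)
V(EDTA) = 3.824 × 10^-3 mol / 0.09356 mol/L = 0.04087 L = 40.87 mL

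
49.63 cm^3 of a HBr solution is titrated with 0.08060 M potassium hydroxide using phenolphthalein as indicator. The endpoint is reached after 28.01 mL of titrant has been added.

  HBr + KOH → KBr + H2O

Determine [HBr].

0.04549 M

n(KOH) = 0.02801 L × 0.08060 mol/L = 2.258 × 10^-3 mol
n(HBr) = 2.258 × 10^-3 mol (1:1 mole ratio)
[HBr] = 2.258 × 10^-3 mol / 0.04963 L = 0.04549 mol/L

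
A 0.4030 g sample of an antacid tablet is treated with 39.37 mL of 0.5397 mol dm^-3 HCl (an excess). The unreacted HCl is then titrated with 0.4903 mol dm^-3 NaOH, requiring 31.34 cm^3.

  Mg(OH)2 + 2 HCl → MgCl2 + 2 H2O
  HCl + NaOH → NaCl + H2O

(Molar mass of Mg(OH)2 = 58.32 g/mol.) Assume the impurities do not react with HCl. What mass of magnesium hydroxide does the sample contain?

n(HCl) added = 0.03937 × 0.5397 = 0.02125 mol
n(NaOH) used in back-titration = 0.03134 × 0.4903 = 0.01537 mol
n(HCl) left over = 0.01537 mol (1:1 ratio)
n(HCl) consumed by analyte = 0.02125 − 0.01537 = 5.882 × 10^-3 mol
From the 1:2 ratio, n(Mg(OH)2) = 1/2 × 5.882 × 10^-3 = 2.941 × 10^-3 mol
mass of Mg(OH)2 = 2.941 × 10^-3 × 58.32 = 0.1715 g

0.1715 g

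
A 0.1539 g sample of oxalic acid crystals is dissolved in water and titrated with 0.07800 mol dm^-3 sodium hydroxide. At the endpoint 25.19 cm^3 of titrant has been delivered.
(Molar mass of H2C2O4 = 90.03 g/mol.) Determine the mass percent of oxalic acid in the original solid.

H2C2O4 + 2 NaOH → Na2C2O4 + 2 H2O
n(NaOH) = 0.02519 L × 0.07800 mol/L = 1.965 × 10^-3 mol
From the 1:2 ratio, n(H2C2O4) = 1/2 × 1.965 × 10^-3 = 9.824 × 10^-4 mol
mass of H2C2O4 = 9.824 × 10^-4 × 90.03 g/mol = 0.08845 g
% H2C2O4 = 0.08845 / 0.1539 × 100 = 57.47 %

57.47 %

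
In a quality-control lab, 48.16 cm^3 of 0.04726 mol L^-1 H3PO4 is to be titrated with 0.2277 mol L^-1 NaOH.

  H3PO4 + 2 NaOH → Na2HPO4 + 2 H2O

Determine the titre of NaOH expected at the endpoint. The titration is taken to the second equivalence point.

n(H3PO4) = 0.04816 L × 0.04726 mol/L = 2.276 × 10^-3 mol
From the 2:1 stoichiometry, n(NaOH) = 2/1 × 2.276 × 10^-3 = 4.552 × 10^-3 mol
V(NaOH) = 4.552 × 10^-3 mol / 0.2277 mol/L = 0.01999 L = 19.99 mL

19.99 mL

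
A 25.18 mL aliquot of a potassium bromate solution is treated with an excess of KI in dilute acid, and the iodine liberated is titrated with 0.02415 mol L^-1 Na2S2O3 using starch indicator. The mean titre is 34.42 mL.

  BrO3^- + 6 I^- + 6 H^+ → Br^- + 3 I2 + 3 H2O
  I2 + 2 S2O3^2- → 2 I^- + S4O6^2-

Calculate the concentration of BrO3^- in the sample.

0.005502 mol/L

n(S2O3^2-) = 0.03442 × 0.02415 = 8.312 × 10^-4 mol
n(I2) = n(S2O3^2-)/2 = 4.156 × 10^-4 mol
From the 1:3 ratio, n(BrO3^-) in the aliquot = 1/3 × 4.156 × 10^-4 = 1.385 × 10^-4 mol
[BrO3^-] = 1.385 × 10^-4 / 0.02518 = 0.005502 mol/L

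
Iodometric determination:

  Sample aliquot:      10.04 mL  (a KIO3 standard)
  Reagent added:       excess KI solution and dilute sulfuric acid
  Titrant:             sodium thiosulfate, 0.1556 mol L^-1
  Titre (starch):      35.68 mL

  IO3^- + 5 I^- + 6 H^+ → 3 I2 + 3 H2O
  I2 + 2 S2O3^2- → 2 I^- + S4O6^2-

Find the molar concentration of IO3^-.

0.09216 mol/L

n(S2O3^2-) = 0.03568 × 0.1556 = 5.552 × 10^-3 mol
n(I2) = n(S2O3^2-)/2 = 2.776 × 10^-3 mol
From the 1:3 ratio, n(IO3^-) in the aliquot = 1/3 × 2.776 × 10^-3 = 9.253 × 10^-4 mol
[IO3^-] = 9.253 × 10^-4 / 0.01004 = 0.09216 mol/L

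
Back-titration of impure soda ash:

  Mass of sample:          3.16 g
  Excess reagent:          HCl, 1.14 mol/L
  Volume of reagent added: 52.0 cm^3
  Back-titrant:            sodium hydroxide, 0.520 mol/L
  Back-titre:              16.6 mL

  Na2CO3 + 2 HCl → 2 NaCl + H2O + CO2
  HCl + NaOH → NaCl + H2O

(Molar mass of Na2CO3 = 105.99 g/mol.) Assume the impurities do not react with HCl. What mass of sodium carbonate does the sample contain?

2.68 g

n(HCl) added = 0.0520 × 1.14 = 0.0593 mol
n(NaOH) used in back-titration = 0.0166 × 0.520 = 8.63 × 10^-3 mol
n(HCl) left over = 8.63 × 10^-3 mol (1:1 ratio)
n(HCl) consumed by analyte = 0.0593 − 8.63 × 10^-3 = 0.0506 mol
From the 1:2 ratio, n(Na2CO3) = 1/2 × 0.0506 = 0.0253 mol
mass of Na2CO3 = 0.0253 × 105.99 = 2.68 g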